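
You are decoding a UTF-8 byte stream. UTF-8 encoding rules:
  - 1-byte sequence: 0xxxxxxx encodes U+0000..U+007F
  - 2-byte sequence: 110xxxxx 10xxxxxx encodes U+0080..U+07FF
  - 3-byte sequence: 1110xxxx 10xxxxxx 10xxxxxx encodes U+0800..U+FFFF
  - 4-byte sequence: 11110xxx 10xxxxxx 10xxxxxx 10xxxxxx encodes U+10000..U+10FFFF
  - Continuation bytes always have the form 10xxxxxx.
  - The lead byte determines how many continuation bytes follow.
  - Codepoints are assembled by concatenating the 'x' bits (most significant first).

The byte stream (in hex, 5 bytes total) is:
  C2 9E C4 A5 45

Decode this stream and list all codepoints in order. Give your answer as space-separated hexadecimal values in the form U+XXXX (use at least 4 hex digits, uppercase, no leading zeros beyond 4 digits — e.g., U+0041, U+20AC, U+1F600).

Byte[0]=C2: 2-byte lead, need 1 cont bytes. acc=0x2
Byte[1]=9E: continuation. acc=(acc<<6)|0x1E=0x9E
Completed: cp=U+009E (starts at byte 0)
Byte[2]=C4: 2-byte lead, need 1 cont bytes. acc=0x4
Byte[3]=A5: continuation. acc=(acc<<6)|0x25=0x125
Completed: cp=U+0125 (starts at byte 2)
Byte[4]=45: 1-byte ASCII. cp=U+0045

Answer: U+009E U+0125 U+0045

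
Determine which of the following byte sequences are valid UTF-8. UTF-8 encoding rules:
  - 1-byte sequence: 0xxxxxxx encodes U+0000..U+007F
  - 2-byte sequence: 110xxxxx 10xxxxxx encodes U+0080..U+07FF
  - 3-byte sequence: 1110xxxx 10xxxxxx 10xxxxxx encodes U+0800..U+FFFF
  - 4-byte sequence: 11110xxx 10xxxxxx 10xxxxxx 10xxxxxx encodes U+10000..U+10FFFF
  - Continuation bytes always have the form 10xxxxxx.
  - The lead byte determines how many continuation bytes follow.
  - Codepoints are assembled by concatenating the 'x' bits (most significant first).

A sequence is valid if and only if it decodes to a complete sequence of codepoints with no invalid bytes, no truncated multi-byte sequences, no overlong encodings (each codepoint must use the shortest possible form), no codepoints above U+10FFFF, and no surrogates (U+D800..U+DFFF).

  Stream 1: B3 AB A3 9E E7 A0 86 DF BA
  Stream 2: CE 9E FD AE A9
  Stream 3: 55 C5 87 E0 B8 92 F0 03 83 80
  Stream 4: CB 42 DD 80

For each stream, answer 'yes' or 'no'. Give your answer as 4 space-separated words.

Stream 1: error at byte offset 0. INVALID
Stream 2: error at byte offset 2. INVALID
Stream 3: error at byte offset 7. INVALID
Stream 4: error at byte offset 1. INVALID

Answer: no no no no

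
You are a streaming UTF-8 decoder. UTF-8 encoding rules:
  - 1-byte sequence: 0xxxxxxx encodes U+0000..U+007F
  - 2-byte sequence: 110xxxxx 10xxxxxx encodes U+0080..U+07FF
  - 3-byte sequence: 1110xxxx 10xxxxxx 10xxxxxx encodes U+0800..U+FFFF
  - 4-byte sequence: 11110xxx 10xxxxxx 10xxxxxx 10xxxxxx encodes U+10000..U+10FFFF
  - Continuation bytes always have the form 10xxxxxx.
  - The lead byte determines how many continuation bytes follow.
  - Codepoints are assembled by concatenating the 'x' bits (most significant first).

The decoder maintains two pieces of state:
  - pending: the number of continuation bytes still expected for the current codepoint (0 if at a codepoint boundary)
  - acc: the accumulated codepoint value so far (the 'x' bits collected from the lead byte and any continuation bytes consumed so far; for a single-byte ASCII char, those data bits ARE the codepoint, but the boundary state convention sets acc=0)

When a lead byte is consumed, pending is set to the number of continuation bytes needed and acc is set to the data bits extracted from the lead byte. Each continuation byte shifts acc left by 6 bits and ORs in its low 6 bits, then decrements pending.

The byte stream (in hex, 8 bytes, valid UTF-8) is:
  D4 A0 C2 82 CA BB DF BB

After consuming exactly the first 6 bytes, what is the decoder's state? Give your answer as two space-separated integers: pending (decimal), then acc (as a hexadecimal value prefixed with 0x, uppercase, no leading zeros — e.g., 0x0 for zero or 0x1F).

Answer: 0 0x2BB

Derivation:
Byte[0]=D4: 2-byte lead. pending=1, acc=0x14
Byte[1]=A0: continuation. acc=(acc<<6)|0x20=0x520, pending=0
Byte[2]=C2: 2-byte lead. pending=1, acc=0x2
Byte[3]=82: continuation. acc=(acc<<6)|0x02=0x82, pending=0
Byte[4]=CA: 2-byte lead. pending=1, acc=0xA
Byte[5]=BB: continuation. acc=(acc<<6)|0x3B=0x2BB, pending=0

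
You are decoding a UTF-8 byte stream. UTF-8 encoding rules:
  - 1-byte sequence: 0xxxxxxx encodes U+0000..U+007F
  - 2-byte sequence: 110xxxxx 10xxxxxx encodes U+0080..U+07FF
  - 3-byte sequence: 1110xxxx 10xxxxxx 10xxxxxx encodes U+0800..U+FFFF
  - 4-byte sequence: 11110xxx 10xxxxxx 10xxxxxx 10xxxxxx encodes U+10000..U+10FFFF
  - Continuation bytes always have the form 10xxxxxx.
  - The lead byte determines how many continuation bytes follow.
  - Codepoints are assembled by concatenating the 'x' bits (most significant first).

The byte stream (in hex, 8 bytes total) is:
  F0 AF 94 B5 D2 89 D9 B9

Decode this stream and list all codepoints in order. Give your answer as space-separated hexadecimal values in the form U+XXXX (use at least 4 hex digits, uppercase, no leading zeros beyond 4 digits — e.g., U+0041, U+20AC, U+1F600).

Answer: U+2F535 U+0489 U+0679

Derivation:
Byte[0]=F0: 4-byte lead, need 3 cont bytes. acc=0x0
Byte[1]=AF: continuation. acc=(acc<<6)|0x2F=0x2F
Byte[2]=94: continuation. acc=(acc<<6)|0x14=0xBD4
Byte[3]=B5: continuation. acc=(acc<<6)|0x35=0x2F535
Completed: cp=U+2F535 (starts at byte 0)
Byte[4]=D2: 2-byte lead, need 1 cont bytes. acc=0x12
Byte[5]=89: continuation. acc=(acc<<6)|0x09=0x489
Completed: cp=U+0489 (starts at byte 4)
Byte[6]=D9: 2-byte lead, need 1 cont bytes. acc=0x19
Byte[7]=B9: continuation. acc=(acc<<6)|0x39=0x679
Completed: cp=U+0679 (starts at byte 6)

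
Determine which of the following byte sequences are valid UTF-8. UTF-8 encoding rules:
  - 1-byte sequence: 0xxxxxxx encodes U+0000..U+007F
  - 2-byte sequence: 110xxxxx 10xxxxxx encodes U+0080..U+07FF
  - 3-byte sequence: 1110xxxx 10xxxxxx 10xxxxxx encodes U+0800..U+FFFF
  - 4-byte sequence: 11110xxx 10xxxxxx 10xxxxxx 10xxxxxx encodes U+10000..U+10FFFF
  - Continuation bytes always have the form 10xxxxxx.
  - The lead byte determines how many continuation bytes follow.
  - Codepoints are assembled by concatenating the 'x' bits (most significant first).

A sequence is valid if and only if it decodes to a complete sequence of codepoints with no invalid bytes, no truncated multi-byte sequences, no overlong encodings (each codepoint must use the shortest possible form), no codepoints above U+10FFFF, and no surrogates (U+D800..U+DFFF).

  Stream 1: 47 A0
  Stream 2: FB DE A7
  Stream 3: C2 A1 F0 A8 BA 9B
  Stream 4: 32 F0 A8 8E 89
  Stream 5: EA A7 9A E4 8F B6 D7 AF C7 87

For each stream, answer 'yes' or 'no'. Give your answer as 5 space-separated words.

Stream 1: error at byte offset 1. INVALID
Stream 2: error at byte offset 0. INVALID
Stream 3: decodes cleanly. VALID
Stream 4: decodes cleanly. VALID
Stream 5: decodes cleanly. VALID

Answer: no no yes yes yes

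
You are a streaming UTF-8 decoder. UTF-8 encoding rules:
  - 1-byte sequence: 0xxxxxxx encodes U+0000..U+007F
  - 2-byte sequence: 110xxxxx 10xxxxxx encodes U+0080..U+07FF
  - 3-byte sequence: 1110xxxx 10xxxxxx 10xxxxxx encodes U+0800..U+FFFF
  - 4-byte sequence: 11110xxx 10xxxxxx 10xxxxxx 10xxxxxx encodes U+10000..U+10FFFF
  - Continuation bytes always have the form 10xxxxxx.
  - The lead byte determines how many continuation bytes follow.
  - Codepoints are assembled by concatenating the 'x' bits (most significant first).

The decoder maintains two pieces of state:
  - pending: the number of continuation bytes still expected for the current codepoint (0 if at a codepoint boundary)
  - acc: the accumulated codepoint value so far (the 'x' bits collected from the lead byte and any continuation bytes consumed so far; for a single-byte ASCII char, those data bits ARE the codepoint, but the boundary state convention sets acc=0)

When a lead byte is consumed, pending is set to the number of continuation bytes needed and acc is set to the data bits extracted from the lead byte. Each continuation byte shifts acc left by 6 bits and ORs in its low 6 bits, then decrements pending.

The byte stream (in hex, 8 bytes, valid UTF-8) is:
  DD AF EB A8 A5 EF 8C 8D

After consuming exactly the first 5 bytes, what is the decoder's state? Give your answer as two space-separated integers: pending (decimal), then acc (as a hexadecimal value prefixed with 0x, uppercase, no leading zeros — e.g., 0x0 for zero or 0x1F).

Byte[0]=DD: 2-byte lead. pending=1, acc=0x1D
Byte[1]=AF: continuation. acc=(acc<<6)|0x2F=0x76F, pending=0
Byte[2]=EB: 3-byte lead. pending=2, acc=0xB
Byte[3]=A8: continuation. acc=(acc<<6)|0x28=0x2E8, pending=1
Byte[4]=A5: continuation. acc=(acc<<6)|0x25=0xBA25, pending=0

Answer: 0 0xBA25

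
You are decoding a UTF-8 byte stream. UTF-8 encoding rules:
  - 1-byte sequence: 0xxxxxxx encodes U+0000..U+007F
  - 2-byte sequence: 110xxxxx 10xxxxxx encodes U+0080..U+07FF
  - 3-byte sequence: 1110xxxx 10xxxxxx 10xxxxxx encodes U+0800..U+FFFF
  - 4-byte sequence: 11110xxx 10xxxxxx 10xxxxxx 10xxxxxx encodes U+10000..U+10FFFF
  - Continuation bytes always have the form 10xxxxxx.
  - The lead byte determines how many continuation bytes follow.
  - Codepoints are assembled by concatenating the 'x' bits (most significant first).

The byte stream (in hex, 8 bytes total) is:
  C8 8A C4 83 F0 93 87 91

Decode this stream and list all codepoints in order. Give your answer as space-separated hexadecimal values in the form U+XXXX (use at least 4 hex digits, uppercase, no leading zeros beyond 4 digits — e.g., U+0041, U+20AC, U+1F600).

Answer: U+020A U+0103 U+131D1

Derivation:
Byte[0]=C8: 2-byte lead, need 1 cont bytes. acc=0x8
Byte[1]=8A: continuation. acc=(acc<<6)|0x0A=0x20A
Completed: cp=U+020A (starts at byte 0)
Byte[2]=C4: 2-byte lead, need 1 cont bytes. acc=0x4
Byte[3]=83: continuation. acc=(acc<<6)|0x03=0x103
Completed: cp=U+0103 (starts at byte 2)
Byte[4]=F0: 4-byte lead, need 3 cont bytes. acc=0x0
Byte[5]=93: continuation. acc=(acc<<6)|0x13=0x13
Byte[6]=87: continuation. acc=(acc<<6)|0x07=0x4C7
Byte[7]=91: continuation. acc=(acc<<6)|0x11=0x131D1
Completed: cp=U+131D1 (starts at byte 4)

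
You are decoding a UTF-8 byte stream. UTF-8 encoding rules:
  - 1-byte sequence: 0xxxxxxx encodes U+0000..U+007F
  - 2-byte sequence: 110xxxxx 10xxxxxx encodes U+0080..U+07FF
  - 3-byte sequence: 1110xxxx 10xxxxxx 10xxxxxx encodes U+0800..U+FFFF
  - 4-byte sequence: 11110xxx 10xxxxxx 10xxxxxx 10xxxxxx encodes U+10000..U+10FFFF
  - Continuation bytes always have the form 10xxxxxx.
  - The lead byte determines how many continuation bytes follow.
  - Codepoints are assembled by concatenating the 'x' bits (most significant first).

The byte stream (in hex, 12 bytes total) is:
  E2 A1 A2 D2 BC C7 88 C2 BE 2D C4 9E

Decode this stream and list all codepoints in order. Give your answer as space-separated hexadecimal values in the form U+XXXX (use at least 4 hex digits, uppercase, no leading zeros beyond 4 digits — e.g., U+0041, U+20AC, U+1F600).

Answer: U+2862 U+04BC U+01C8 U+00BE U+002D U+011E

Derivation:
Byte[0]=E2: 3-byte lead, need 2 cont bytes. acc=0x2
Byte[1]=A1: continuation. acc=(acc<<6)|0x21=0xA1
Byte[2]=A2: continuation. acc=(acc<<6)|0x22=0x2862
Completed: cp=U+2862 (starts at byte 0)
Byte[3]=D2: 2-byte lead, need 1 cont bytes. acc=0x12
Byte[4]=BC: continuation. acc=(acc<<6)|0x3C=0x4BC
Completed: cp=U+04BC (starts at byte 3)
Byte[5]=C7: 2-byte lead, need 1 cont bytes. acc=0x7
Byte[6]=88: continuation. acc=(acc<<6)|0x08=0x1C8
Completed: cp=U+01C8 (starts at byte 5)
Byte[7]=C2: 2-byte lead, need 1 cont bytes. acc=0x2
Byte[8]=BE: continuation. acc=(acc<<6)|0x3E=0xBE
Completed: cp=U+00BE (starts at byte 7)
Byte[9]=2D: 1-byte ASCII. cp=U+002D
Byte[10]=C4: 2-byte lead, need 1 cont bytes. acc=0x4
Byte[11]=9E: continuation. acc=(acc<<6)|0x1E=0x11E
Completed: cp=U+011E (starts at byte 10)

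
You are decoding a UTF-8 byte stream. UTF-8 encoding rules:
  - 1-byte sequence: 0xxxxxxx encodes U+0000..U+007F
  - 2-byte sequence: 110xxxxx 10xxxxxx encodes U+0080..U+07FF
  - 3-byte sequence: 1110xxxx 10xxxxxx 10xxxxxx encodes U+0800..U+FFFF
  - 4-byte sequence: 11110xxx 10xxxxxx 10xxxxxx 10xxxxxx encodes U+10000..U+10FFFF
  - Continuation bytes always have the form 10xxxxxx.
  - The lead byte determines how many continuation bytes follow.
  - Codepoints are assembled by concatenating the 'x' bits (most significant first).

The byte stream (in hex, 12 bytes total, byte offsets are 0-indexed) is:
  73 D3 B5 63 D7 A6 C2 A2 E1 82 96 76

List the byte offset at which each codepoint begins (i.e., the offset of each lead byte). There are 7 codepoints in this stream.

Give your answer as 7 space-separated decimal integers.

Answer: 0 1 3 4 6 8 11

Derivation:
Byte[0]=73: 1-byte ASCII. cp=U+0073
Byte[1]=D3: 2-byte lead, need 1 cont bytes. acc=0x13
Byte[2]=B5: continuation. acc=(acc<<6)|0x35=0x4F5
Completed: cp=U+04F5 (starts at byte 1)
Byte[3]=63: 1-byte ASCII. cp=U+0063
Byte[4]=D7: 2-byte lead, need 1 cont bytes. acc=0x17
Byte[5]=A6: continuation. acc=(acc<<6)|0x26=0x5E6
Completed: cp=U+05E6 (starts at byte 4)
Byte[6]=C2: 2-byte lead, need 1 cont bytes. acc=0x2
Byte[7]=A2: continuation. acc=(acc<<6)|0x22=0xA2
Completed: cp=U+00A2 (starts at byte 6)
Byte[8]=E1: 3-byte lead, need 2 cont bytes. acc=0x1
Byte[9]=82: continuation. acc=(acc<<6)|0x02=0x42
Byte[10]=96: continuation. acc=(acc<<6)|0x16=0x1096
Completed: cp=U+1096 (starts at byte 8)
Byte[11]=76: 1-byte ASCII. cp=U+0076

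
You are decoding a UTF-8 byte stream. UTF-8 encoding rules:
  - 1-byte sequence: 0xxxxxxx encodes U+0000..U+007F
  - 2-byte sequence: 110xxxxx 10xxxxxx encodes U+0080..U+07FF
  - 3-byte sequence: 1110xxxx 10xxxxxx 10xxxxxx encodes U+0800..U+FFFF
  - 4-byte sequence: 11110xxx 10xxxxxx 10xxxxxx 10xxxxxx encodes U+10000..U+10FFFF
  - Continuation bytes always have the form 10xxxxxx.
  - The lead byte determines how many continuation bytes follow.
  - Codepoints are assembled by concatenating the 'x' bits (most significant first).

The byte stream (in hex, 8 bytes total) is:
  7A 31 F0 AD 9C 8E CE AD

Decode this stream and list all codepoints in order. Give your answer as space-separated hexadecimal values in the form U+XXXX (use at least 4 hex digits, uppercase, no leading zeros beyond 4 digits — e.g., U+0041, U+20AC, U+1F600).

Byte[0]=7A: 1-byte ASCII. cp=U+007A
Byte[1]=31: 1-byte ASCII. cp=U+0031
Byte[2]=F0: 4-byte lead, need 3 cont bytes. acc=0x0
Byte[3]=AD: continuation. acc=(acc<<6)|0x2D=0x2D
Byte[4]=9C: continuation. acc=(acc<<6)|0x1C=0xB5C
Byte[5]=8E: continuation. acc=(acc<<6)|0x0E=0x2D70E
Completed: cp=U+2D70E (starts at byte 2)
Byte[6]=CE: 2-byte lead, need 1 cont bytes. acc=0xE
Byte[7]=AD: continuation. acc=(acc<<6)|0x2D=0x3AD
Completed: cp=U+03AD (starts at byte 6)

Answer: U+007A U+0031 U+2D70E U+03AD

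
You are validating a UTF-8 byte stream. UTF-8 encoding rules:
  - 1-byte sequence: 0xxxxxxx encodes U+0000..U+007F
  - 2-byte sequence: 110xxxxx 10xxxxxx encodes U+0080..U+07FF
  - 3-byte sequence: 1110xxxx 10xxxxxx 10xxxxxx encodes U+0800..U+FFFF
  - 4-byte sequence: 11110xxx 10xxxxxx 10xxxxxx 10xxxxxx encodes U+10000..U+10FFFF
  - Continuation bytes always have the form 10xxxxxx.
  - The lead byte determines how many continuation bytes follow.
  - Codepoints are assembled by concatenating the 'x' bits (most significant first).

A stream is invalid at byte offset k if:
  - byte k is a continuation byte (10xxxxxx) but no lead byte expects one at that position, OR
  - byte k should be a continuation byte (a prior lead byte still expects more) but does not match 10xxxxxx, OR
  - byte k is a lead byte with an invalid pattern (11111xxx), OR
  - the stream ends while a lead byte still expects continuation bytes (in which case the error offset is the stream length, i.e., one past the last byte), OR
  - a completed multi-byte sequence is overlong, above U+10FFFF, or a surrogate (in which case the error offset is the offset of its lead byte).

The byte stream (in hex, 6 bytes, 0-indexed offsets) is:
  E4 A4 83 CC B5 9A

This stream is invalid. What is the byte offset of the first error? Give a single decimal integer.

Byte[0]=E4: 3-byte lead, need 2 cont bytes. acc=0x4
Byte[1]=A4: continuation. acc=(acc<<6)|0x24=0x124
Byte[2]=83: continuation. acc=(acc<<6)|0x03=0x4903
Completed: cp=U+4903 (starts at byte 0)
Byte[3]=CC: 2-byte lead, need 1 cont bytes. acc=0xC
Byte[4]=B5: continuation. acc=(acc<<6)|0x35=0x335
Completed: cp=U+0335 (starts at byte 3)
Byte[5]=9A: INVALID lead byte (not 0xxx/110x/1110/11110)

Answer: 5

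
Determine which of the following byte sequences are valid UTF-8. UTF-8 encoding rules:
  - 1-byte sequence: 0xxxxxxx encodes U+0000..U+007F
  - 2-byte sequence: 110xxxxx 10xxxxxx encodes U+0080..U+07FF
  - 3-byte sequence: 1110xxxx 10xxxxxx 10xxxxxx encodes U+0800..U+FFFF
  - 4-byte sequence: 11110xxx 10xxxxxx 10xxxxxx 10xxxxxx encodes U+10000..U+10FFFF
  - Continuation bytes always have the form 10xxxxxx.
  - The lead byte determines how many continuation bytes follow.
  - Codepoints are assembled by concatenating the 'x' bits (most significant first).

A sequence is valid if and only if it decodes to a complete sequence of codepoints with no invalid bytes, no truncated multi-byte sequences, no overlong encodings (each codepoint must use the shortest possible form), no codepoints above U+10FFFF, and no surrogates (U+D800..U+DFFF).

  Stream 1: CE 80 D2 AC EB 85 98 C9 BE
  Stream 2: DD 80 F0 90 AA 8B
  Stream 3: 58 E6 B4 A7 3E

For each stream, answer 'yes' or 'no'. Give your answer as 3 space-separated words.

Stream 1: decodes cleanly. VALID
Stream 2: decodes cleanly. VALID
Stream 3: decodes cleanly. VALID

Answer: yes yes yes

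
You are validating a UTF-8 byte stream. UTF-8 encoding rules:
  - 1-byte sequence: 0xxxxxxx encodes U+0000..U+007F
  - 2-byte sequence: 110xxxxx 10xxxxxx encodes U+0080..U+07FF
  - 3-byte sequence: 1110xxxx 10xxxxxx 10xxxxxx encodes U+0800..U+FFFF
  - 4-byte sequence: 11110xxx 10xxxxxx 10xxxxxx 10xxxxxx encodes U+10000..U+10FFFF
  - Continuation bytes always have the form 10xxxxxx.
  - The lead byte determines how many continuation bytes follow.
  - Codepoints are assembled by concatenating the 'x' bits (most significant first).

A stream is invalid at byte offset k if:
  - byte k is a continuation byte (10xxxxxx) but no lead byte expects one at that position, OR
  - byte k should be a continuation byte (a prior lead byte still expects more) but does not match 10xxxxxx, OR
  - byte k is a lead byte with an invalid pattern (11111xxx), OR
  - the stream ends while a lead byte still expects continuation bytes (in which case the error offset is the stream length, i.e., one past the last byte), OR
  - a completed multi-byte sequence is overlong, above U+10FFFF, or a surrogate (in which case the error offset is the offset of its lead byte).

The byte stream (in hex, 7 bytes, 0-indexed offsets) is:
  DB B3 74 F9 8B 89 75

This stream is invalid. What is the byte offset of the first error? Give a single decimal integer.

Byte[0]=DB: 2-byte lead, need 1 cont bytes. acc=0x1B
Byte[1]=B3: continuation. acc=(acc<<6)|0x33=0x6F3
Completed: cp=U+06F3 (starts at byte 0)
Byte[2]=74: 1-byte ASCII. cp=U+0074
Byte[3]=F9: INVALID lead byte (not 0xxx/110x/1110/11110)

Answer: 3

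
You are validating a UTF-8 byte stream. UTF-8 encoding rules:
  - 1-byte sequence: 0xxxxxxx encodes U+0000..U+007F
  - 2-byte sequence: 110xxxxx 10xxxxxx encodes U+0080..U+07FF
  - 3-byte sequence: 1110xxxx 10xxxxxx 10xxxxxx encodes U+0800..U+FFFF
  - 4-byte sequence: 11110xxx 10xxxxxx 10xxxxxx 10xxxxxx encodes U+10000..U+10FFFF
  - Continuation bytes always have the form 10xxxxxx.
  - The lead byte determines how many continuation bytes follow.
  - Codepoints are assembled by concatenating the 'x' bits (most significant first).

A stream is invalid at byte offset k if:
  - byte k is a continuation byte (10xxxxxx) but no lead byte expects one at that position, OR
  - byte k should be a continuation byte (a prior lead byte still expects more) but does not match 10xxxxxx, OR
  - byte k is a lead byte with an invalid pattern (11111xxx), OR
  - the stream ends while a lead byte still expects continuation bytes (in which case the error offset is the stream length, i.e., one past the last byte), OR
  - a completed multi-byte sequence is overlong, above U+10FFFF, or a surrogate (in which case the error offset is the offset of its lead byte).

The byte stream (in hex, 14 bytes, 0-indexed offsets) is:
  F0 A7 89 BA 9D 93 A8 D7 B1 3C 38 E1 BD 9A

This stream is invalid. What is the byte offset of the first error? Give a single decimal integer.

Byte[0]=F0: 4-byte lead, need 3 cont bytes. acc=0x0
Byte[1]=A7: continuation. acc=(acc<<6)|0x27=0x27
Byte[2]=89: continuation. acc=(acc<<6)|0x09=0x9C9
Byte[3]=BA: continuation. acc=(acc<<6)|0x3A=0x2727A
Completed: cp=U+2727A (starts at byte 0)
Byte[4]=9D: INVALID lead byte (not 0xxx/110x/1110/11110)

Answer: 4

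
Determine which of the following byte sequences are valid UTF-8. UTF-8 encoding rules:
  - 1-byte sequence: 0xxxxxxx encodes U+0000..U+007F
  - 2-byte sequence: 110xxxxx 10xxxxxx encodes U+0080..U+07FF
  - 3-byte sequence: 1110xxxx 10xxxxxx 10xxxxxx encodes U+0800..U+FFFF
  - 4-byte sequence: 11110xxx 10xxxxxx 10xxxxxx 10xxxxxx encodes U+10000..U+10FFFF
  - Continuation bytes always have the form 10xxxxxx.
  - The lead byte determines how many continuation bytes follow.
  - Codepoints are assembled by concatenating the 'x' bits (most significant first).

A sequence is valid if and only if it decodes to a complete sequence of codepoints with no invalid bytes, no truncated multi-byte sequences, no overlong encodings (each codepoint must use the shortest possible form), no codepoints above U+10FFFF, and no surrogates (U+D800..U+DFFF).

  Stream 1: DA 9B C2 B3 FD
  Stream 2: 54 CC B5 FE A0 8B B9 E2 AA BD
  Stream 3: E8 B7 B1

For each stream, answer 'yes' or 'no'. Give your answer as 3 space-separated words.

Answer: no no yes

Derivation:
Stream 1: error at byte offset 4. INVALID
Stream 2: error at byte offset 3. INVALID
Stream 3: decodes cleanly. VALID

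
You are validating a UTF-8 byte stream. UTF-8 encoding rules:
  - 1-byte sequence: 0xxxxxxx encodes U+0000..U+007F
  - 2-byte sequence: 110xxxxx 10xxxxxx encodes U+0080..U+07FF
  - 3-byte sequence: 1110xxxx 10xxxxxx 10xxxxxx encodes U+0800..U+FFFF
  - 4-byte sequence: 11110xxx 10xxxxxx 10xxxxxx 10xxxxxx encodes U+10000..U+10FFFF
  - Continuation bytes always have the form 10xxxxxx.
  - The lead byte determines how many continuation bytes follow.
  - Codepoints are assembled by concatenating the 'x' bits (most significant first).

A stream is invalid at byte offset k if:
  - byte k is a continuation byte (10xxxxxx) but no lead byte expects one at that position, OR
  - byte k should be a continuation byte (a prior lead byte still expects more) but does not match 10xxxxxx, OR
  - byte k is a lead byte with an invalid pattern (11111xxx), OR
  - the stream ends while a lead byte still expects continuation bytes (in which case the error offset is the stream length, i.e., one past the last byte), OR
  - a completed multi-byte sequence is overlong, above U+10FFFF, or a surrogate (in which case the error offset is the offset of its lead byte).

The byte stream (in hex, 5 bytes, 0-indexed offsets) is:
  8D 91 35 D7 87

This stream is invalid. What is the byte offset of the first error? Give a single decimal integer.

Answer: 0

Derivation:
Byte[0]=8D: INVALID lead byte (not 0xxx/110x/1110/11110)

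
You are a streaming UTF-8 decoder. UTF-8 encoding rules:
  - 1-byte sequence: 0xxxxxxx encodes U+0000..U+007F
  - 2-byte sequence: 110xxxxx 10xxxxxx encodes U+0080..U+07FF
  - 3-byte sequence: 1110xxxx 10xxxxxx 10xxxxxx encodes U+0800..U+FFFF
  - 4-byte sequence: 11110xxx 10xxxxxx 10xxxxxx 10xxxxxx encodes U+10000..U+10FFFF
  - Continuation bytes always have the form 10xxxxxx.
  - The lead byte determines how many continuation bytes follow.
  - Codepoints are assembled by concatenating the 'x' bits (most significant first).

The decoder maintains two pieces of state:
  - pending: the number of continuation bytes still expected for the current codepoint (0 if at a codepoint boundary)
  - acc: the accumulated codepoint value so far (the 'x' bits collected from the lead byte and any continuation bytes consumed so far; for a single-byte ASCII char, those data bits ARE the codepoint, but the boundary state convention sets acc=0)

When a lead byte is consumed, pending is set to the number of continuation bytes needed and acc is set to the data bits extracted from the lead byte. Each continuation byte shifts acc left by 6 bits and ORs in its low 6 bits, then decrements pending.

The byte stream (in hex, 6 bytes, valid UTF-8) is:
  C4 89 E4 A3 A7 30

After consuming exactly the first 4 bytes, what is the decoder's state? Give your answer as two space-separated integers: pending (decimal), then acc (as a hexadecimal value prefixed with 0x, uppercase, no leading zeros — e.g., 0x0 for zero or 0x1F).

Answer: 1 0x123

Derivation:
Byte[0]=C4: 2-byte lead. pending=1, acc=0x4
Byte[1]=89: continuation. acc=(acc<<6)|0x09=0x109, pending=0
Byte[2]=E4: 3-byte lead. pending=2, acc=0x4
Byte[3]=A3: continuation. acc=(acc<<6)|0x23=0x123, pending=1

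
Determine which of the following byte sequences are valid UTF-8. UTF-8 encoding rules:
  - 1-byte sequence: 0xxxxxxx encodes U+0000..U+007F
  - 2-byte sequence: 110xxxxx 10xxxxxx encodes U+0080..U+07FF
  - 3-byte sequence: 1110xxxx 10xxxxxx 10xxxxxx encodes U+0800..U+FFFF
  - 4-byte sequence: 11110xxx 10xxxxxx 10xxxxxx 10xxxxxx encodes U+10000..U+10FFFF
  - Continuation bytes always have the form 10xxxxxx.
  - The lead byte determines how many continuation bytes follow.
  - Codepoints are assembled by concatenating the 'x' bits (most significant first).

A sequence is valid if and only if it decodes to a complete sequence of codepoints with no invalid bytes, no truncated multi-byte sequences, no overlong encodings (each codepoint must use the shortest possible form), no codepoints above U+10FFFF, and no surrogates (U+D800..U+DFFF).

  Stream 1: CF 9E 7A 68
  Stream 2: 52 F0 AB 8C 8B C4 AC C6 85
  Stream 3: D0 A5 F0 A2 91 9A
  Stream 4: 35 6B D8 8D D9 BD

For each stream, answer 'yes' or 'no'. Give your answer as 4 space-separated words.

Stream 1: decodes cleanly. VALID
Stream 2: decodes cleanly. VALID
Stream 3: decodes cleanly. VALID
Stream 4: decodes cleanly. VALID

Answer: yes yes yes yes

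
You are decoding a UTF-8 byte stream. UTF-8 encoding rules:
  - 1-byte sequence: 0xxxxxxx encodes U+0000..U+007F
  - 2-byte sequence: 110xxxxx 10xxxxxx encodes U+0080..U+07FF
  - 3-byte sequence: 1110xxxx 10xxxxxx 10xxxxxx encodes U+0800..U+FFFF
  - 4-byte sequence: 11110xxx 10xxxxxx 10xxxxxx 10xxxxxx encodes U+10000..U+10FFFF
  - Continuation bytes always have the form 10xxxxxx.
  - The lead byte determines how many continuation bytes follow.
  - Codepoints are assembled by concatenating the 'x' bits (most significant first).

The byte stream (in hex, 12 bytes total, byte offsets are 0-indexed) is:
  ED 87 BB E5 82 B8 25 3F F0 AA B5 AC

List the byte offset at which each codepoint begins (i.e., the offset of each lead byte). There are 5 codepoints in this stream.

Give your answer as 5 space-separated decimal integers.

Byte[0]=ED: 3-byte lead, need 2 cont bytes. acc=0xD
Byte[1]=87: continuation. acc=(acc<<6)|0x07=0x347
Byte[2]=BB: continuation. acc=(acc<<6)|0x3B=0xD1FB
Completed: cp=U+D1FB (starts at byte 0)
Byte[3]=E5: 3-byte lead, need 2 cont bytes. acc=0x5
Byte[4]=82: continuation. acc=(acc<<6)|0x02=0x142
Byte[5]=B8: continuation. acc=(acc<<6)|0x38=0x50B8
Completed: cp=U+50B8 (starts at byte 3)
Byte[6]=25: 1-byte ASCII. cp=U+0025
Byte[7]=3F: 1-byte ASCII. cp=U+003F
Byte[8]=F0: 4-byte lead, need 3 cont bytes. acc=0x0
Byte[9]=AA: continuation. acc=(acc<<6)|0x2A=0x2A
Byte[10]=B5: continuation. acc=(acc<<6)|0x35=0xAB5
Byte[11]=AC: continuation. acc=(acc<<6)|0x2C=0x2AD6C
Completed: cp=U+2AD6C (starts at byte 8)

Answer: 0 3 6 7 8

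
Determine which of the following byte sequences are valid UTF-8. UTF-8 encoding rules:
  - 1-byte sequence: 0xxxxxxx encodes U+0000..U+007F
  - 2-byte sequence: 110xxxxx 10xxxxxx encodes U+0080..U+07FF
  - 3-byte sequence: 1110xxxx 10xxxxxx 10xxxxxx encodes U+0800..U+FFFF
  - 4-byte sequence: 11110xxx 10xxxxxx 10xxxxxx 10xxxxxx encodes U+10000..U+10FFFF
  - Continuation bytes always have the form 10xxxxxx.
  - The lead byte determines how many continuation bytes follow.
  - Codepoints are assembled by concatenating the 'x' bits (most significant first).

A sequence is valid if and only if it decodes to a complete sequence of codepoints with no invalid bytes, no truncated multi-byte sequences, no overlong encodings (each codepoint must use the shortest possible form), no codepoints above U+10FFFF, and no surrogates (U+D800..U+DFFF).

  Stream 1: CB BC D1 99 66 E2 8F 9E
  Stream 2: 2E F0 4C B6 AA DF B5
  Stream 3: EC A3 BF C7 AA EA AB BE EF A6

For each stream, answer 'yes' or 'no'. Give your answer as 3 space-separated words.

Stream 1: decodes cleanly. VALID
Stream 2: error at byte offset 2. INVALID
Stream 3: error at byte offset 10. INVALID

Answer: yes no no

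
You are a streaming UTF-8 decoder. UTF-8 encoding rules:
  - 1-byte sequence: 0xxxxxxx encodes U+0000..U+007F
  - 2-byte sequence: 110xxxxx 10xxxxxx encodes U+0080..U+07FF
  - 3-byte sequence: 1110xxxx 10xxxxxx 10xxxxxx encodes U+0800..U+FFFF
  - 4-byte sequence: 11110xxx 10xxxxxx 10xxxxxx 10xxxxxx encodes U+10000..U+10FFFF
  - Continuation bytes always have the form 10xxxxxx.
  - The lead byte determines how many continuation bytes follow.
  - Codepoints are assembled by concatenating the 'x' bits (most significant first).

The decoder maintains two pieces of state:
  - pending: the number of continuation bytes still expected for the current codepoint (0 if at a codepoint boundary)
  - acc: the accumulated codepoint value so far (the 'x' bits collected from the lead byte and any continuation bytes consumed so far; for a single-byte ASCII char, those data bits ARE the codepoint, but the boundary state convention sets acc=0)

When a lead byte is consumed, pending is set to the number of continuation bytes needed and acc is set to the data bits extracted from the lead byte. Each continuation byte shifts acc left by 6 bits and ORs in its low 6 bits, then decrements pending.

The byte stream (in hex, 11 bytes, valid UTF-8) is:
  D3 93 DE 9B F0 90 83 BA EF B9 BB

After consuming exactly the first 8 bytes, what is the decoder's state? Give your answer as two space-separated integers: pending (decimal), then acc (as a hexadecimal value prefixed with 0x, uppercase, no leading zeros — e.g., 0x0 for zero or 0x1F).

Byte[0]=D3: 2-byte lead. pending=1, acc=0x13
Byte[1]=93: continuation. acc=(acc<<6)|0x13=0x4D3, pending=0
Byte[2]=DE: 2-byte lead. pending=1, acc=0x1E
Byte[3]=9B: continuation. acc=(acc<<6)|0x1B=0x79B, pending=0
Byte[4]=F0: 4-byte lead. pending=3, acc=0x0
Byte[5]=90: continuation. acc=(acc<<6)|0x10=0x10, pending=2
Byte[6]=83: continuation. acc=(acc<<6)|0x03=0x403, pending=1
Byte[7]=BA: continuation. acc=(acc<<6)|0x3A=0x100FA, pending=0

Answer: 0 0x100FA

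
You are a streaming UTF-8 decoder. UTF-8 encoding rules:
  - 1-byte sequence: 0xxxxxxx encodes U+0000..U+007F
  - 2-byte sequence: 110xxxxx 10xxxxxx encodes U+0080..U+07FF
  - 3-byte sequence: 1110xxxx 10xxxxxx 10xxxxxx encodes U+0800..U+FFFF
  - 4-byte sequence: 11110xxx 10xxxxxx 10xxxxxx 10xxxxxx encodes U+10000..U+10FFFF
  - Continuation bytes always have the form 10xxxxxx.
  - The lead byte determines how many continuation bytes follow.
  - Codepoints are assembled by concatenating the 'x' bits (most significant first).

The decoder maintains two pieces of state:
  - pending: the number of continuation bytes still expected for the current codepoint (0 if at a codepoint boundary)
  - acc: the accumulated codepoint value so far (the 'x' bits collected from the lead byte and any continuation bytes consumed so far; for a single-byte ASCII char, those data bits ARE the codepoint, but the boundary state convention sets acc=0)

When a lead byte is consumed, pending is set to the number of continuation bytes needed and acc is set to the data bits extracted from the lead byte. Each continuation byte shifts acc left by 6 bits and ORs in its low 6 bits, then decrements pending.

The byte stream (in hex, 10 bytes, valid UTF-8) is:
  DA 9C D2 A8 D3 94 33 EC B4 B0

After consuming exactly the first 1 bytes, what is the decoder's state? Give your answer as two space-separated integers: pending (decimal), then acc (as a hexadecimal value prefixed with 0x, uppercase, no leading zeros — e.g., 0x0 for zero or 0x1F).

Answer: 1 0x1A

Derivation:
Byte[0]=DA: 2-byte lead. pending=1, acc=0x1A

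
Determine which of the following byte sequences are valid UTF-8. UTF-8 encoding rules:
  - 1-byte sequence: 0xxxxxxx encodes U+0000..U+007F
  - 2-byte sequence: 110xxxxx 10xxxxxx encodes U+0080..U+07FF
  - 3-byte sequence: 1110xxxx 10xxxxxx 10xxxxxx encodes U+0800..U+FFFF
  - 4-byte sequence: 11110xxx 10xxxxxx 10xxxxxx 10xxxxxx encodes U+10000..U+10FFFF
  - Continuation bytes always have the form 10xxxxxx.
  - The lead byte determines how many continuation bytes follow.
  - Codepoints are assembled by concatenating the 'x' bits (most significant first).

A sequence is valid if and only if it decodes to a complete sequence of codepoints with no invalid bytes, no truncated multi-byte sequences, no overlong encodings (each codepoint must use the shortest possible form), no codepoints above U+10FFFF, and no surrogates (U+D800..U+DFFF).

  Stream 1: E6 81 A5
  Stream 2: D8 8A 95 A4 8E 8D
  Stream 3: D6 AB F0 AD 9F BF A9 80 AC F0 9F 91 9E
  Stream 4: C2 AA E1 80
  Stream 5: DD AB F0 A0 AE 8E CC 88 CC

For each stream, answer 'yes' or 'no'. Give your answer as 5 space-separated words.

Answer: yes no no no no

Derivation:
Stream 1: decodes cleanly. VALID
Stream 2: error at byte offset 2. INVALID
Stream 3: error at byte offset 6. INVALID
Stream 4: error at byte offset 4. INVALID
Stream 5: error at byte offset 9. INVALID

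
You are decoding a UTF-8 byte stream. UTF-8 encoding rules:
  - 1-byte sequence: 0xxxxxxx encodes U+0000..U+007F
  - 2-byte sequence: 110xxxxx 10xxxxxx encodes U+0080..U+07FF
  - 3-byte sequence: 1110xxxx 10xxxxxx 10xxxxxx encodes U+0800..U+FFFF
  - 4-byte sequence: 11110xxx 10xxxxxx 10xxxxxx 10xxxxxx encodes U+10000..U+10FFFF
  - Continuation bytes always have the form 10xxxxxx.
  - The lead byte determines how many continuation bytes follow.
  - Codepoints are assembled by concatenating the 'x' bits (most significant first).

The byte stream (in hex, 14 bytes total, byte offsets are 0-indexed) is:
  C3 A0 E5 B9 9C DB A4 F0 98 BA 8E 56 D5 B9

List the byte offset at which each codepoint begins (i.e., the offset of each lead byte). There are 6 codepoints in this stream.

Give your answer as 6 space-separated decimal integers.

Answer: 0 2 5 7 11 12

Derivation:
Byte[0]=C3: 2-byte lead, need 1 cont bytes. acc=0x3
Byte[1]=A0: continuation. acc=(acc<<6)|0x20=0xE0
Completed: cp=U+00E0 (starts at byte 0)
Byte[2]=E5: 3-byte lead, need 2 cont bytes. acc=0x5
Byte[3]=B9: continuation. acc=(acc<<6)|0x39=0x179
Byte[4]=9C: continuation. acc=(acc<<6)|0x1C=0x5E5C
Completed: cp=U+5E5C (starts at byte 2)
Byte[5]=DB: 2-byte lead, need 1 cont bytes. acc=0x1B
Byte[6]=A4: continuation. acc=(acc<<6)|0x24=0x6E4
Completed: cp=U+06E4 (starts at byte 5)
Byte[7]=F0: 4-byte lead, need 3 cont bytes. acc=0x0
Byte[8]=98: continuation. acc=(acc<<6)|0x18=0x18
Byte[9]=BA: continuation. acc=(acc<<6)|0x3A=0x63A
Byte[10]=8E: continuation. acc=(acc<<6)|0x0E=0x18E8E
Completed: cp=U+18E8E (starts at byte 7)
Byte[11]=56: 1-byte ASCII. cp=U+0056
Byte[12]=D5: 2-byte lead, need 1 cont bytes. acc=0x15
Byte[13]=B9: continuation. acc=(acc<<6)|0x39=0x579
Completed: cp=U+0579 (starts at byte 12)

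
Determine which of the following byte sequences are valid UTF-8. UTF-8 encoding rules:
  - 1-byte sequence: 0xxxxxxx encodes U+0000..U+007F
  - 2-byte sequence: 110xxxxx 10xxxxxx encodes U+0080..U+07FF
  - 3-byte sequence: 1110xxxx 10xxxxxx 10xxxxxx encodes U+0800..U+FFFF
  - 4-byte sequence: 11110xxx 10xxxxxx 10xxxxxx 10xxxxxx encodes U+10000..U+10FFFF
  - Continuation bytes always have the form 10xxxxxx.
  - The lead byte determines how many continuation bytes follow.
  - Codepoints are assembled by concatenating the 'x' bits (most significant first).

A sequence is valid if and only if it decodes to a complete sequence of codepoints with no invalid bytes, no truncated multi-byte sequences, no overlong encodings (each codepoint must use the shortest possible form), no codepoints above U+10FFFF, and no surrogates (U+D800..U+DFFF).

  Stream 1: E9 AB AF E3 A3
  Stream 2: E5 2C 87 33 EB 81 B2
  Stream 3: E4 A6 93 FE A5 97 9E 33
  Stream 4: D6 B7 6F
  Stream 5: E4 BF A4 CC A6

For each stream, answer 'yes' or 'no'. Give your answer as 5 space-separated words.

Stream 1: error at byte offset 5. INVALID
Stream 2: error at byte offset 1. INVALID
Stream 3: error at byte offset 3. INVALID
Stream 4: decodes cleanly. VALID
Stream 5: decodes cleanly. VALID

Answer: no no no yes yes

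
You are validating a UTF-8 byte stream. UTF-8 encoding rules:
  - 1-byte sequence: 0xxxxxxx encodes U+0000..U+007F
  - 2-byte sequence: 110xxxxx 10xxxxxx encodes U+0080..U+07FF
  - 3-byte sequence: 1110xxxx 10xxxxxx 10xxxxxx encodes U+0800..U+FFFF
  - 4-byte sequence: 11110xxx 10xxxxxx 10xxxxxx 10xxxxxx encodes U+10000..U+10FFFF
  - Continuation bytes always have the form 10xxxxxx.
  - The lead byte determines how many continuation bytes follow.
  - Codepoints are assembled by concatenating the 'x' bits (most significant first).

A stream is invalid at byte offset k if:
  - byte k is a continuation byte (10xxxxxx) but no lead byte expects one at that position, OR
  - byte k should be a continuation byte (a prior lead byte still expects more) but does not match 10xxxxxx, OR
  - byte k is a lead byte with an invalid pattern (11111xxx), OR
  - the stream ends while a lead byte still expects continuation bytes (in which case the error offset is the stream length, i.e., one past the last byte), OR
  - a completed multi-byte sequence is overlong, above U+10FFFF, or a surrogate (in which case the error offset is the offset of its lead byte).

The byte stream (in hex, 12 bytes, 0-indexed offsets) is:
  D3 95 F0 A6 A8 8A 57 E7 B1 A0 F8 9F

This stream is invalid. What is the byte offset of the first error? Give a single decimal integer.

Answer: 10

Derivation:
Byte[0]=D3: 2-byte lead, need 1 cont bytes. acc=0x13
Byte[1]=95: continuation. acc=(acc<<6)|0x15=0x4D5
Completed: cp=U+04D5 (starts at byte 0)
Byte[2]=F0: 4-byte lead, need 3 cont bytes. acc=0x0
Byte[3]=A6: continuation. acc=(acc<<6)|0x26=0x26
Byte[4]=A8: continuation. acc=(acc<<6)|0x28=0x9A8
Byte[5]=8A: continuation. acc=(acc<<6)|0x0A=0x26A0A
Completed: cp=U+26A0A (starts at byte 2)
Byte[6]=57: 1-byte ASCII. cp=U+0057
Byte[7]=E7: 3-byte lead, need 2 cont bytes. acc=0x7
Byte[8]=B1: continuation. acc=(acc<<6)|0x31=0x1F1
Byte[9]=A0: continuation. acc=(acc<<6)|0x20=0x7C60
Completed: cp=U+7C60 (starts at byte 7)
Byte[10]=F8: INVALID lead byte (not 0xxx/110x/1110/11110)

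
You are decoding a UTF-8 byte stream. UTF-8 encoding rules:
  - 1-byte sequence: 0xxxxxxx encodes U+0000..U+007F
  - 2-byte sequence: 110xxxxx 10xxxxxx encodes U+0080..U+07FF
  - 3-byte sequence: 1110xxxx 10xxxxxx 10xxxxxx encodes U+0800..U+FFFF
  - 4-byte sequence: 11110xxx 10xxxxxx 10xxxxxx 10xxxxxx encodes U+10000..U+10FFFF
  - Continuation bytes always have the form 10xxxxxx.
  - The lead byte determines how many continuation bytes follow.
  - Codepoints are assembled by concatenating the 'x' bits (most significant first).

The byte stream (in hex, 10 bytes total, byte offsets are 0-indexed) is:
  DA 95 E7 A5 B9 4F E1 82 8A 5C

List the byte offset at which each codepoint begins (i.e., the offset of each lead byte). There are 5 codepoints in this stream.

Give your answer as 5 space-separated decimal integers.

Byte[0]=DA: 2-byte lead, need 1 cont bytes. acc=0x1A
Byte[1]=95: continuation. acc=(acc<<6)|0x15=0x695
Completed: cp=U+0695 (starts at byte 0)
Byte[2]=E7: 3-byte lead, need 2 cont bytes. acc=0x7
Byte[3]=A5: continuation. acc=(acc<<6)|0x25=0x1E5
Byte[4]=B9: continuation. acc=(acc<<6)|0x39=0x7979
Completed: cp=U+7979 (starts at byte 2)
Byte[5]=4F: 1-byte ASCII. cp=U+004F
Byte[6]=E1: 3-byte lead, need 2 cont bytes. acc=0x1
Byte[7]=82: continuation. acc=(acc<<6)|0x02=0x42
Byte[8]=8A: continuation. acc=(acc<<6)|0x0A=0x108A
Completed: cp=U+108A (starts at byte 6)
Byte[9]=5C: 1-byte ASCII. cp=U+005C

Answer: 0 2 5 6 9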